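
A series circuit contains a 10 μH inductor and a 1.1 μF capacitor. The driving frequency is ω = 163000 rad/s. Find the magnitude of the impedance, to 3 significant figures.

X_L = ωL = 1.63 Ω
X_C = 1/(ωC) = 5.58 Ω
Net reactance X = X_L − X_C = -3.95 Ω
Z = − j3.95 Ω
|Z| = √(0² + 3.95²) = 3.95 Ω

3.95 Ω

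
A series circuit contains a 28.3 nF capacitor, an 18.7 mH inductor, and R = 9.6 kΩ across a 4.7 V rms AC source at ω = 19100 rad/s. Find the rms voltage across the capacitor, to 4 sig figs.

0.8950 V

X_L = ωL = 357.2 Ω
X_C = 1/(ωC) = 1850 Ω
Net reactance X = X_L − X_C = -1493 Ω
Z = 9600 − j1493 Ω
|Z| = √(9600² + 1493²) = 9715 Ω
I = V/|Z| = 483.8 μA
V_C = I·|Z_C| = 0.0004838 × 1850 = 0.8950 V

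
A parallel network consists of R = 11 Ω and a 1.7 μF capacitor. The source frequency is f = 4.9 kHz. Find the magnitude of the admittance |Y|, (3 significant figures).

105 mS

ω = 2πf = 30790 rad/s
X_C = 1/(ωC) = 19.1 Ω
Parallel: admittances add. Y = 1/R + jωC
Y = (0.0909 + j0.0523) S
|Y| = 0.105 S → |Z| = 1/|Y| = 9.53 Ω, ∠Z = −∠Y = -29.9°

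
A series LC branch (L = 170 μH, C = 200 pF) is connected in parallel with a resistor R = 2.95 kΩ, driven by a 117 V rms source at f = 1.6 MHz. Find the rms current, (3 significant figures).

ω = 2πf = 1.005e+07 rad/s
X_L = ωL = 1710 Ω
X_C = 1/(ωC) = 497 Ω
Branch 1: Z₁ = R = 2950 Ω
Branch 2 (series LC): Z₂ = j(X_L − X_C) = j1210 Ω
Parallel: Z = Z₁Z₂/(Z₁+Z₂), |Z| = 1120 Ω, ∠Z = 67.7°
I = V/|Z| = 117/1120 = 104 mA

104 mA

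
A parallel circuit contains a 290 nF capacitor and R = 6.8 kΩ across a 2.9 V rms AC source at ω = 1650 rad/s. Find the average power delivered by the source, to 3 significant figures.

1.24 mW

X_C = 1/(ωC) = 2090 Ω
Parallel: admittances add. Y = 1/R + jωC
Y = (0.000147 + j0.000478) S
|Y| = 0.000501 S → |Z| = 1/|Y| = 2000 Ω, ∠Z = −∠Y = -72.9°
I = V/|Z| = 1.45 mA
P = VI cos φ = 2.9 × 0.00145 × cos(-72.9°) = 1.24 mW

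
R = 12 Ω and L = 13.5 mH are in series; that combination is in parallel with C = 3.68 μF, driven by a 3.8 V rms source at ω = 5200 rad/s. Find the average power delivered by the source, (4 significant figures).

34.16 mW

X_L = ωL = 70.20 Ω
X_C = 1/(ωC) = 52.26 Ω
Branch 1 (R+jX_L): Z₁ = 12.00 + j70.20 Ω, |Z₁| = 71.22 Ω
Branch 2 (−jX_C): Z₂ = −j52.26 Ω
Parallel: Z = Z₁Z₂/(Z₁+Z₂), |Z| = 172.4 Ω, ∠Z = -65.93°
I = V/|Z| = 22.04 mA
P = VI cos φ = 3.8 × 0.02204 × cos(-65.93°) = 34.16 mW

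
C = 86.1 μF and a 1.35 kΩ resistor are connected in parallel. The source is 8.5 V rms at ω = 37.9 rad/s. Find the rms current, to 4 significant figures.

X_C = 1/(ωC) = 306.4 Ω
Parallel: admittances add. Y = 1/R + jωC
Y = (0.0007407 + j0.003263) S
|Y| = 0.003346 S → |Z| = 1/|Y| = 298.8 Ω, ∠Z = −∠Y = -77.21°
I = V/|Z| = 8.5/298.8 = 28.44 mA

28.44 mA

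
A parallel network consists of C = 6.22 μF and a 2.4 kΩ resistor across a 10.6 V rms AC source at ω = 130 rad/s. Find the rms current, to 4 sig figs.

X_C = 1/(ωC) = 1237 Ω
Parallel: admittances add. Y = 1/R + jωC
Y = (0.0004167 + j0.0008086) S
|Y| = 0.0009096 S → |Z| = 1/|Y| = 1099 Ω, ∠Z = −∠Y = -62.74°
I = V/|Z| = 10.6/1099 = 9.642 mA

9.642 mA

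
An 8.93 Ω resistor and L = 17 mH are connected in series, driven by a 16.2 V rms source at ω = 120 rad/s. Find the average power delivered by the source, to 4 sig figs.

27.93 W

X_L = ωL = 2.040 Ω
Z = 8.930 + j2.040 Ω
|Z| = √(8.930² + 2.040²) = 9.160 Ω
∠Z = arctan(2.040/8.930) = 12.87°
I = V/|Z| = 1.769 A
P = VI cos φ = 16.2 × 1.769 × cos(12.87°) = 27.93 W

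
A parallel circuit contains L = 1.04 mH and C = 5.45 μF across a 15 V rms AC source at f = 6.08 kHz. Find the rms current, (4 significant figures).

ω = 2πf = 38200 rad/s
X_L = ωL = 39.73 Ω
X_C = 1/(ωC) = 4.803 Ω
Parallel: admittances add. Y = 1/(jωL) + jωC
Y = (0 + j0.1830) S
|Y| = 0.1830 S → |Z| = 1/|Y| = 5.464 Ω, ∠Z = −∠Y = -90.00°
I = V/|Z| = 15/5.464 = 2.745 A

2.745 A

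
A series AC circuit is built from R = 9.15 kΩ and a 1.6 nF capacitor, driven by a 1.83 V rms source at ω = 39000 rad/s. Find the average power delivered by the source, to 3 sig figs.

90.0 μW

X_C = 1/(ωC) = 16000 Ω
Z = 9150 − j16000 Ω
|Z| = √(9150² + 16000²) = 18500 Ω
∠Z = arctan(-16000/9150) = -60.3°
I = V/|Z| = 99.2 μA
P = VI cos φ = 1.83 × 9.92e-05 × cos(-60.3°) = 90.0 μW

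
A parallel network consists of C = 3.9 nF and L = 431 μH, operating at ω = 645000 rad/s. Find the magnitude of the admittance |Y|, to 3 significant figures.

1.08 mS

X_L = ωL = 278 Ω
X_C = 1/(ωC) = 398 Ω
Parallel: admittances add. Y = 1/(jωL) + jωC
Y = (0 − j0.00108) S
|Y| = 0.00108 S → |Z| = 1/|Y| = 924 Ω, ∠Z = −∠Y = 90.0°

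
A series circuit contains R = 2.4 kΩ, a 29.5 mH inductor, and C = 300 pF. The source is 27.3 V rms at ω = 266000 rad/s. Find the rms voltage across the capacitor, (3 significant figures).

X_L = ωL = 7850 Ω
X_C = 1/(ωC) = 12500 Ω
Net reactance X = X_L − X_C = -4680 Ω
Z = 2400 − j4680 Ω
|Z| = √(2400² + 4680²) = 5260 Ω
I = V/|Z| = 5.19 mA
V_C = I·|Z_C| = 0.00519 × 12500 = 65.0 V

65.0 V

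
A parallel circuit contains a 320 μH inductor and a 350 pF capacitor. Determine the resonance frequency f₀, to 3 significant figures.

476 kHz

ω₀ = 1/√(LC) = 1/√(0.00032 × 3.5e-10) = 2.988e+06 rad/s
f₀ = ω₀/(2π) = 476 kHz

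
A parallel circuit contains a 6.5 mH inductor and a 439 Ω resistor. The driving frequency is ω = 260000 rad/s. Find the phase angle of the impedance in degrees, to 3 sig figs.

14.6°

X_L = ωL = 1690 Ω
Parallel: admittances add. Y = 1/R + 1/(jωL)
Y = (0.00228 − j0.000592) S
|Y| = 0.00235 S → |Z| = 1/|Y| = 425 Ω, ∠Z = −∠Y = 14.6°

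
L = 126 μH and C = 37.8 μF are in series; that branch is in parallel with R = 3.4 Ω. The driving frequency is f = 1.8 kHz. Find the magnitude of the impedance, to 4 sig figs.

0.8828 Ω

ω = 2πf = 11310 rad/s
X_L = ωL = 1.425 Ω
X_C = 1/(ωC) = 2.339 Ω
Branch 1: Z₁ = R = 3.400 Ω
Branch 2 (series LC): Z₂ = j(X_L − X_C) = −j0.9141 Ω
Parallel: Z = Z₁Z₂/(Z₁+Z₂), |Z| = 0.8828 Ω, ∠Z = -74.95°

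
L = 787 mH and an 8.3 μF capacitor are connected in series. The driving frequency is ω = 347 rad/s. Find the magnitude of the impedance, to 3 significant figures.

74.1 Ω

X_L = ωL = 273 Ω
X_C = 1/(ωC) = 347 Ω
Net reactance X = X_L − X_C = -74.1 Ω
Z = − j74.1 Ω
|Z| = √(0² + 74.1²) = 74.1 Ω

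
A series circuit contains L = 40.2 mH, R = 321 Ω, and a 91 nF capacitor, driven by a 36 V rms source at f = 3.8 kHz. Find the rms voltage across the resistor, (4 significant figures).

ω = 2πf = 23880 rad/s
X_L = ωL = 959.8 Ω
X_C = 1/(ωC) = 460.3 Ω
Net reactance X = X_L − X_C = 499.6 Ω
Z = 321.0 + j499.6 Ω
|Z| = √(321.0² + 499.6²) = 593.8 Ω
I = V/|Z| = 60.63 mA
V_R = I·|Z_R| = 0.06063 × 321.0 = 19.46 V

19.46 V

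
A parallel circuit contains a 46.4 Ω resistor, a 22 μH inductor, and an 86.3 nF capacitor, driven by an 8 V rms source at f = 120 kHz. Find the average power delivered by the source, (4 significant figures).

1.379 W

ω = 2πf = 754000 rad/s
X_L = ωL = 16.59 Ω
X_C = 1/(ωC) = 15.37 Ω
Parallel: admittances add. Y = 1/R + 1/(jωL) + jωC
Y = (0.02155 + j0.004783) S
|Y| = 0.02208 S → |Z| = 1/|Y| = 45.30 Ω, ∠Z = −∠Y = -12.51°
I = V/|Z| = 176.6 mA
P = VI cos φ = 8 × 0.1766 × cos(-12.51°) = 1.379 W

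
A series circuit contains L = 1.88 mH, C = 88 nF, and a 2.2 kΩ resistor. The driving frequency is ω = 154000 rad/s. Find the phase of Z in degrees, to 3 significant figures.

5.60°

X_L = ωL = 290 Ω
X_C = 1/(ωC) = 73.8 Ω
Net reactance X = X_L − X_C = 216 Ω
Z = 2200 + j216 Ω
|Z| = √(2200² + 216²) = 2210 Ω
∠Z = arctan(216/2200) = 5.60°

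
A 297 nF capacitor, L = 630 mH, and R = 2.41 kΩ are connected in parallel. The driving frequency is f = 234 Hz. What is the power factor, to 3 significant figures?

ω = 2πf = 1470 rad/s
X_L = ωL = 926 Ω
X_C = 1/(ωC) = 2290 Ω
Parallel: admittances add. Y = 1/R + 1/(jωL) + jωC
Y = (0.000415 − j0.000643) S
|Y| = 0.000765 S → |Z| = 1/|Y| = 1310 Ω, ∠Z = −∠Y = 57.2°
cos φ = cos(57.2°) = 0.542

0.542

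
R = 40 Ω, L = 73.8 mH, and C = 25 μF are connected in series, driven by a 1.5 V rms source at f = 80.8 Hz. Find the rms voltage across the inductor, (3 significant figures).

0.977 V

ω = 2πf = 507.7 rad/s
X_L = ωL = 37.5 Ω
X_C = 1/(ωC) = 78.8 Ω
Net reactance X = X_L − X_C = -41.3 Ω
Z = 40.0 − j41.3 Ω
|Z| = √(40.0² + 41.3²) = 57.5 Ω
I = V/|Z| = 26.1 mA
V_L = I·|Z_L| = 0.0261 × 37.5 = 0.977 V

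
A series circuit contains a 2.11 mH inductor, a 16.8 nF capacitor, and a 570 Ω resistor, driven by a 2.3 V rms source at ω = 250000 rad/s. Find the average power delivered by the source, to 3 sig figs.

7.38 mW

X_L = ωL = 528 Ω
X_C = 1/(ωC) = 238 Ω
Net reactance X = X_L − X_C = 289 Ω
Z = 570 + j289 Ω
|Z| = √(570² + 289²) = 639 Ω
∠Z = arctan(289/570) = 26.9°
I = V/|Z| = 3.60 mA
P = VI cos φ = 2.3 × 0.00360 × cos(26.9°) = 7.38 mW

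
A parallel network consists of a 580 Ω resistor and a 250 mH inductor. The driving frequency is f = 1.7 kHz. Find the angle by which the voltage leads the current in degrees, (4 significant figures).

12.25°

ω = 2πf = 10680 rad/s
X_L = ωL = 2670 Ω
Parallel: admittances add. Y = 1/R + 1/(jωL)
Y = (0.001724 − j0.0003745) S
|Y| = 0.001764 S → |Z| = 1/|Y| = 566.8 Ω, ∠Z = −∠Y = 12.25°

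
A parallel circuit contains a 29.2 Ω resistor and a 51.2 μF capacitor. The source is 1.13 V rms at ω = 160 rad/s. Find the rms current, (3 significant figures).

X_C = 1/(ωC) = 122 Ω
Parallel: admittances add. Y = 1/R + jωC
Y = (0.0342 + j0.00819) S
|Y| = 0.0352 S → |Z| = 1/|Y| = 28.4 Ω, ∠Z = −∠Y = -13.5°
I = V/|Z| = 1.13/28.4 = 39.8 mA

39.8 mA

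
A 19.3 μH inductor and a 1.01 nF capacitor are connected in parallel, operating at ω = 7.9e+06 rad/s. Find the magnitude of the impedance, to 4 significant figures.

704.1 Ω

X_L = ωL = 152.5 Ω
X_C = 1/(ωC) = 125.3 Ω
Parallel: admittances add. Y = 1/(jωL) + jωC
Y = (0 + j0.001420) S
|Y| = 0.001420 S → |Z| = 1/|Y| = 704.1 Ω, ∠Z = −∠Y = -90.00°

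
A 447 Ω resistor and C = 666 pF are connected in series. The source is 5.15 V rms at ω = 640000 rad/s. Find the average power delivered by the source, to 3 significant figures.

2.08 mW

X_C = 1/(ωC) = 2350 Ω
Z = 447 − j2350 Ω
|Z| = √(447² + 2350²) = 2390 Ω
∠Z = arctan(-2350/447) = -79.2°
I = V/|Z| = 2.16 mA
P = VI cos φ = 5.15 × 0.00216 × cos(-79.2°) = 2.08 mW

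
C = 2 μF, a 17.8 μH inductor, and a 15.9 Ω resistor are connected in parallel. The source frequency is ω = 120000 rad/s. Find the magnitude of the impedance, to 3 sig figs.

4.23 Ω

X_L = ωL = 2.14 Ω
X_C = 1/(ωC) = 4.17 Ω
Parallel: admittances add. Y = 1/R + 1/(jωL) + jωC
Y = (0.0629 − j0.228) S
|Y| = 0.237 S → |Z| = 1/|Y| = 4.23 Ω, ∠Z = −∠Y = 74.6°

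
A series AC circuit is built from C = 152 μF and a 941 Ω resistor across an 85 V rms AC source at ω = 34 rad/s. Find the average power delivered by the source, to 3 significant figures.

7.37 W

X_C = 1/(ωC) = 193 Ω
Z = 941 − j193 Ω
|Z| = √(941² + 193²) = 961 Ω
∠Z = arctan(-193/941) = -11.6°
I = V/|Z| = 88.5 mA
P = VI cos φ = 85 × 0.0885 × cos(-11.6°) = 7.37 W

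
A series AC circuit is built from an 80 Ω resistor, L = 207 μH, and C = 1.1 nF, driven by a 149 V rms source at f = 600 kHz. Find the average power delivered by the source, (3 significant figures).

5.98 W

ω = 2πf = 3.77e+06 rad/s
X_L = ωL = 780 Ω
X_C = 1/(ωC) = 241 Ω
Net reactance X = X_L − X_C = 539 Ω
Z = 80.0 + j539 Ω
|Z| = √(80.0² + 539²) = 545 Ω
∠Z = arctan(539/80.0) = 81.6°
I = V/|Z| = 273 mA
P = VI cos φ = 149 × 0.273 × cos(81.6°) = 5.98 W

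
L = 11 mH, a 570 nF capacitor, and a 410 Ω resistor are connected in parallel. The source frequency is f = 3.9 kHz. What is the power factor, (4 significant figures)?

0.2313

ω = 2πf = 24500 rad/s
X_L = ωL = 269.5 Ω
X_C = 1/(ωC) = 71.59 Ω
Parallel: admittances add. Y = 1/R + 1/(jωL) + jωC
Y = (0.002439 + j0.01026) S
|Y| = 0.01054 S → |Z| = 1/|Y| = 94.84 Ω, ∠Z = −∠Y = -76.62°
cos φ = cos(-76.62°) = 0.2313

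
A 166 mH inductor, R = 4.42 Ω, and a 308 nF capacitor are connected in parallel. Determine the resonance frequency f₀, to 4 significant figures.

703.9 Hz

ω₀ = 1/√(LC) = 1/√(0.166 × 3.08e-07) = 4423 rad/s
f₀ = ω₀/(2π) = 703.9 Hz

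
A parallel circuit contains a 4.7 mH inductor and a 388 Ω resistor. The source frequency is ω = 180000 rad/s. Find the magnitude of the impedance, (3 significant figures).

X_L = ωL = 846 Ω
Parallel: admittances add. Y = 1/R + 1/(jωL)
Y = (0.00258 − j0.00118) S
|Y| = 0.00284 S → |Z| = 1/|Y| = 353 Ω, ∠Z = −∠Y = 24.6°

353 Ω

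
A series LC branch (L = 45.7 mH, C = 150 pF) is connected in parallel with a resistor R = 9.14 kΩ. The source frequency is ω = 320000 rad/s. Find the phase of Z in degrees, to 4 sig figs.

X_L = ωL = 14620 Ω
X_C = 1/(ωC) = 20830 Ω
Branch 1: Z₁ = R = 9140 Ω
Branch 2 (series LC): Z₂ = j(X_L − X_C) = −j6209 Ω
Parallel: Z = Z₁Z₂/(Z₁+Z₂), |Z| = 5136 Ω, ∠Z = -55.81°

-55.81°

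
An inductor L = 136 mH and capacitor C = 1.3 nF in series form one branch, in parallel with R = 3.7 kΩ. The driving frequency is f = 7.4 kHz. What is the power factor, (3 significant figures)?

ω = 2πf = 46500 rad/s
X_L = ωL = 6320 Ω
X_C = 1/(ωC) = 16500 Ω
Branch 1: Z₁ = R = 3700 Ω
Branch 2 (series LC): Z₂ = j(X_L − X_C) = −j10200 Ω
Parallel: Z = Z₁Z₂/(Z₁+Z₂), |Z| = 3480 Ω, ∠Z = -19.9°
cos φ = cos(-19.9°) = 0.940

0.940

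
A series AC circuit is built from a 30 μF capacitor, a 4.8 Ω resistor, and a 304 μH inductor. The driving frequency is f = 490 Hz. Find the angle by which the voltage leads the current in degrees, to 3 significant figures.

-64.1°

ω = 2πf = 3079 rad/s
X_L = ωL = 0.936 Ω
X_C = 1/(ωC) = 10.8 Ω
Net reactance X = X_L − X_C = -9.89 Ω
Z = 4.80 − j9.89 Ω
|Z| = √(4.80² + 9.89²) = 11.0 Ω
∠Z = arctan(-9.89/4.80) = -64.1°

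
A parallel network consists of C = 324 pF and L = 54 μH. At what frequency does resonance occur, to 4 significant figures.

1.203 MHz

ω₀ = 1/√(LC) = 1/√(5.4e-05 × 3.24e-10) = 7.56e+06 rad/s
f₀ = ω₀/(2π) = 1.203 MHz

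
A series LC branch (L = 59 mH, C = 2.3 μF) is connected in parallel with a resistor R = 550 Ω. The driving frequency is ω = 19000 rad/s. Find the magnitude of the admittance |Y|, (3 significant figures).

2.03 mS

X_L = ωL = 1120 Ω
X_C = 1/(ωC) = 22.9 Ω
Branch 1: Z₁ = R = 550 Ω
Branch 2 (series LC): Z₂ = j(X_L − X_C) = j1100 Ω
Parallel: Z = Z₁Z₂/(Z₁+Z₂), |Z| = 492 Ω, ∠Z = 26.6°
|Y| = 1/|Z| = 2.03 mS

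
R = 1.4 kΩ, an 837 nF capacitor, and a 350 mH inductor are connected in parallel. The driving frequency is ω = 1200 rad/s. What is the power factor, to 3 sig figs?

0.461

X_L = ωL = 420 Ω
X_C = 1/(ωC) = 996 Ω
Parallel: admittances add. Y = 1/R + 1/(jωL) + jωC
Y = (0.000714 − j0.00138) S
|Y| = 0.00155 S → |Z| = 1/|Y| = 645 Ω, ∠Z = −∠Y = 62.6°
cos φ = cos(62.6°) = 0.461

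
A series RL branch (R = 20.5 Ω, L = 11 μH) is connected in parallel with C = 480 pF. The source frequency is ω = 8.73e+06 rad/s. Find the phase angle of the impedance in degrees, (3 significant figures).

X_L = ωL = 96.0 Ω
X_C = 1/(ωC) = 239 Ω
Branch 1 (R+jX_L): Z₁ = 20.5 + j96.0 Ω, |Z₁| = 98.2 Ω
Branch 2 (−jX_C): Z₂ = −j239 Ω
Parallel: Z = Z₁Z₂/(Z₁+Z₂), |Z| = 163 Ω, ∠Z = 69.8°

69.8°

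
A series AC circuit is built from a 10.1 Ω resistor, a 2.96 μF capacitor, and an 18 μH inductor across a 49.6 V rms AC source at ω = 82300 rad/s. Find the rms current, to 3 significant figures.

4.75 A

X_L = ωL = 1.48 Ω
X_C = 1/(ωC) = 4.10 Ω
Net reactance X = X_L − X_C = -2.62 Ω
Z = 10.1 − j2.62 Ω
|Z| = √(10.1² + 2.62²) = 10.4 Ω
I = V/|Z| = 49.6/10.4 = 4.75 A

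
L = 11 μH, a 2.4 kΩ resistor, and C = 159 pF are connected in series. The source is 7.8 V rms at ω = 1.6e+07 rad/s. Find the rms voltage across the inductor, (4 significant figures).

0.5697 V

X_L = ωL = 176.0 Ω
X_C = 1/(ωC) = 393.1 Ω
Net reactance X = X_L − X_C = -217.1 Ω
Z = 2400 − j217.1 Ω
|Z| = √(2400² + 217.1²) = 2410 Ω
I = V/|Z| = 3.237 mA
V_L = I·|Z_L| = 0.003237 × 176.0 = 0.5697 V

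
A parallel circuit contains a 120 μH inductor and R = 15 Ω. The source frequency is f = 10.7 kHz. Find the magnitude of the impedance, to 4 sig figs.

ω = 2πf = 67230 rad/s
X_L = ωL = 8.068 Ω
Parallel: admittances add. Y = 1/R + 1/(jωL)
Y = (0.06667 − j0.1240) S
|Y| = 0.1407 S → |Z| = 1/|Y| = 7.105 Ω, ∠Z = −∠Y = 61.73°

7.105 Ω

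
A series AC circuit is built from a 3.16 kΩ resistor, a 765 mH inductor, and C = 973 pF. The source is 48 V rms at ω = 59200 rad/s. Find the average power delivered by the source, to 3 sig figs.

X_L = ωL = 45300 Ω
X_C = 1/(ωC) = 17400 Ω
Net reactance X = X_L − X_C = 27900 Ω
Z = 3160 + j27900 Ω
|Z| = √(3160² + 27900²) = 28100 Ω
∠Z = arctan(27900/3160) = 83.5°
I = V/|Z| = 1.71 mA
P = VI cos φ = 48 × 0.00171 × cos(83.5°) = 9.22 mW

9.22 mW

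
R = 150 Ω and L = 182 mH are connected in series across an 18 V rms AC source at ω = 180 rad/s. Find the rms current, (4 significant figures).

X_L = ωL = 32.76 Ω
Z = 150.0 + j32.76 Ω
|Z| = √(150.0² + 32.76²) = 153.5 Ω
I = V/|Z| = 18/153.5 = 117.2 mA

117.2 mA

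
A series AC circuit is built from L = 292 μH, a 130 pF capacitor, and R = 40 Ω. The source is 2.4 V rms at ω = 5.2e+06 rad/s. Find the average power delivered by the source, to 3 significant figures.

X_L = ωL = 1520 Ω
X_C = 1/(ωC) = 1480 Ω
Net reactance X = X_L − X_C = 39.1 Ω
Z = 40.0 + j39.1 Ω
|Z| = √(40.0² + 39.1²) = 55.9 Ω
∠Z = arctan(39.1/40.0) = 44.4°
I = V/|Z| = 42.9 mA
P = VI cos φ = 2.4 × 0.0429 × cos(44.4°) = 73.6 mW

73.6 mW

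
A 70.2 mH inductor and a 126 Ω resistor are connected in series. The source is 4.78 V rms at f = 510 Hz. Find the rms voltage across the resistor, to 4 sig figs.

ω = 2πf = 3204 rad/s
X_L = ωL = 225.0 Ω
Z = 126.0 + j225.0 Ω
|Z| = √(126.0² + 225.0²) = 257.8 Ω
I = V/|Z| = 18.54 mA
V_R = I·|Z_R| = 0.01854 × 126.0 = 2.336 V

2.336 V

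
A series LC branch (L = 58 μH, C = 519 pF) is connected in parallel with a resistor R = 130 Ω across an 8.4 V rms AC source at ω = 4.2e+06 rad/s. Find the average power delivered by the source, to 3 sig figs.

X_L = ωL = 244 Ω
X_C = 1/(ωC) = 459 Ω
Branch 1: Z₁ = R = 130 Ω
Branch 2 (series LC): Z₂ = j(X_L − X_C) = −j215 Ω
Parallel: Z = Z₁Z₂/(Z₁+Z₂), |Z| = 111 Ω, ∠Z = -31.1°
I = V/|Z| = 75.5 mA
P = VI cos φ = 8.4 × 0.0755 × cos(-31.1°) = 543 mW

543 mW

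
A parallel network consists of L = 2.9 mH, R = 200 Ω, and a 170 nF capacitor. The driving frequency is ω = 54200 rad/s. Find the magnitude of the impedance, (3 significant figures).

174 Ω

X_L = ωL = 157 Ω
X_C = 1/(ωC) = 109 Ω
Parallel: admittances add. Y = 1/R + 1/(jωL) + jωC
Y = (0.00500 + j0.00285) S
|Y| = 0.00576 S → |Z| = 1/|Y| = 174 Ω, ∠Z = −∠Y = -29.7°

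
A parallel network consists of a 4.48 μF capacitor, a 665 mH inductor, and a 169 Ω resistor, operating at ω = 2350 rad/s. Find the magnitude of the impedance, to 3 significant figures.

X_L = ωL = 1560 Ω
X_C = 1/(ωC) = 95.0 Ω
Parallel: admittances add. Y = 1/R + 1/(jωL) + jωC
Y = (0.00592 + j0.00989) S
|Y| = 0.0115 S → |Z| = 1/|Y| = 86.8 Ω, ∠Z = −∠Y = -59.1°

86.8 Ω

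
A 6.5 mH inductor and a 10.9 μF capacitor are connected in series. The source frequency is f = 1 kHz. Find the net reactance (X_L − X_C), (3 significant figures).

26.2 Ω

ω = 2πf = 6283 rad/s
X_L = ωL = 40.8 Ω
X_C = 1/(ωC) = 14.6 Ω
X = 40.8 − 14.6 = 26.2 Ω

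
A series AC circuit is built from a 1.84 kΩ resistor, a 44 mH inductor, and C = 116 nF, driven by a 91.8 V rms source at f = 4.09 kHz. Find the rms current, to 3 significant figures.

ω = 2πf = 25700 rad/s
X_L = ωL = 1130 Ω
X_C = 1/(ωC) = 335 Ω
Net reactance X = X_L − X_C = 795 Ω
Z = 1840 + j795 Ω
|Z| = √(1840² + 795²) = 2000 Ω
I = V/|Z| = 91.8/2000 = 45.8 mA

45.8 mA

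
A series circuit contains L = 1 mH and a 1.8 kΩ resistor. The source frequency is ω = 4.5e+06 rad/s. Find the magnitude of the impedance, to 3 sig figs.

X_L = ωL = 4500 Ω
Z = 1800 + j4500 Ω
|Z| = √(1800² + 4500²) = 4850 Ω

4850 Ω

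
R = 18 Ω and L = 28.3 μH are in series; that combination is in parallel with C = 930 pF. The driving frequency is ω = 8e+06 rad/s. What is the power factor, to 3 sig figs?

X_L = ωL = 226 Ω
X_C = 1/(ωC) = 134 Ω
Branch 1 (R+jX_L): Z₁ = 18.0 + j226 Ω, |Z₁| = 227 Ω
Branch 2 (−jX_C): Z₂ = −j134 Ω
Parallel: Z = Z₁Z₂/(Z₁+Z₂), |Z| = 326 Ω, ∠Z = -83.5°
cos φ = cos(-83.5°) = 0.114

0.114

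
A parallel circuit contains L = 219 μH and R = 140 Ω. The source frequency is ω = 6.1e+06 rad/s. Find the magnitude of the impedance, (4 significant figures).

X_L = ωL = 1336 Ω
Parallel: admittances add. Y = 1/R + 1/(jωL)
Y = (0.007143 − j0.0007486) S
|Y| = 0.007182 S → |Z| = 1/|Y| = 139.2 Ω, ∠Z = −∠Y = 5.983°

139.2 Ω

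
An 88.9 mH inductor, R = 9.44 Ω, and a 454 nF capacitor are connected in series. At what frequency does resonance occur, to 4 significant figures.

ω₀ = 1/√(LC) = 1/√(0.0889 × 4.54e-07) = 4978 rad/s
f₀ = ω₀/(2π) = 792.2 Hz

792.2 Hz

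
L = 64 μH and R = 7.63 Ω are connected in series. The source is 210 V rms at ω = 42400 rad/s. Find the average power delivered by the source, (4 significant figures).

5.131 kW

X_L = ωL = 2.714 Ω
Z = 7.630 + j2.714 Ω
|Z| = √(7.630² + 2.714²) = 8.098 Ω
∠Z = arctan(2.714/7.630) = 19.58°
I = V/|Z| = 25.93 A
P = VI cos φ = 210 × 25.93 × cos(19.58°) = 5.131 kW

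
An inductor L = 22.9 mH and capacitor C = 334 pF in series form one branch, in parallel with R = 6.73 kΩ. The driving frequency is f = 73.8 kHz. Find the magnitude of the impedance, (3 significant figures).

ω = 2πf = 463700 rad/s
X_L = ωL = 10600 Ω
X_C = 1/(ωC) = 6460 Ω
Branch 1: Z₁ = R = 6730 Ω
Branch 2 (series LC): Z₂ = j(X_L − X_C) = j4160 Ω
Parallel: Z = Z₁Z₂/(Z₁+Z₂), |Z| = 3540 Ω, ∠Z = 58.3°

3540 Ω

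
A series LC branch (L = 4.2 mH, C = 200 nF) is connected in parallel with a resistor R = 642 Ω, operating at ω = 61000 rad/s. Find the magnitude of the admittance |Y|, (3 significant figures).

X_L = ωL = 256 Ω
X_C = 1/(ωC) = 82.0 Ω
Branch 1: Z₁ = R = 642 Ω
Branch 2 (series LC): Z₂ = j(X_L − X_C) = j174 Ω
Parallel: Z = Z₁Z₂/(Z₁+Z₂), |Z| = 168 Ω, ∠Z = 74.8°
|Y| = 1/|Z| = 5.95 mS

5.95 mS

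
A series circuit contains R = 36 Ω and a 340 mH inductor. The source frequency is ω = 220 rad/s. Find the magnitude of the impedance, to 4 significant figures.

X_L = ωL = 74.80 Ω
Z = 36.00 + j74.80 Ω
|Z| = √(36.00² + 74.80²) = 83.01 Ω

83.01 Ω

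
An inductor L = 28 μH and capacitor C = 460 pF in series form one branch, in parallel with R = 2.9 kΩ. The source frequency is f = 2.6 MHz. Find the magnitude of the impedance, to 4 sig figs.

322.3 Ω

ω = 2πf = 1.634e+07 rad/s
X_L = ωL = 457.4 Ω
X_C = 1/(ωC) = 133.1 Ω
Branch 1: Z₁ = R = 2900 Ω
Branch 2 (series LC): Z₂ = j(X_L − X_C) = j324.3 Ω
Parallel: Z = Z₁Z₂/(Z₁+Z₂), |Z| = 322.3 Ω, ∠Z = 83.62°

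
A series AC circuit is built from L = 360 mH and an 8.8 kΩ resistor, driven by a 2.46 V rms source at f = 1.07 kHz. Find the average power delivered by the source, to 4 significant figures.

ω = 2πf = 6723 rad/s
X_L = ωL = 2420 Ω
Z = 8800 + j2420 Ω
|Z| = √(8800² + 2420²) = 9127 Ω
∠Z = arctan(2420/8800) = 15.38°
I = V/|Z| = 269.5 μA
P = VI cos φ = 2.46 × 0.0002695 × cos(15.38°) = 639.3 μW

639.3 μW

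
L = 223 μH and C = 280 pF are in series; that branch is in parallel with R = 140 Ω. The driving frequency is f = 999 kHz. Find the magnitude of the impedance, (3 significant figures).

ω = 2πf = 6.277e+06 rad/s
X_L = ωL = 1400 Ω
X_C = 1/(ωC) = 569 Ω
Branch 1: Z₁ = R = 140 Ω
Branch 2 (series LC): Z₂ = j(X_L − X_C) = j831 Ω
Parallel: Z = Z₁Z₂/(Z₁+Z₂), |Z| = 138 Ω, ∠Z = 9.57°

138 Ω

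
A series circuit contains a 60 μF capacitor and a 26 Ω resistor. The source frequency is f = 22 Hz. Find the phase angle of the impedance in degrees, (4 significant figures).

-77.83°

ω = 2πf = 138.2 rad/s
X_C = 1/(ωC) = 120.6 Ω
Z = 26.00 − j120.6 Ω
|Z| = √(26.00² + 120.6²) = 123.3 Ω
∠Z = arctan(-120.6/26.00) = -77.83°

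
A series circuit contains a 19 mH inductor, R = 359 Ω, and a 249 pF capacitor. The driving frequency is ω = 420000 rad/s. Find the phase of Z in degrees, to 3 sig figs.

-77.2°

X_L = ωL = 7980 Ω
X_C = 1/(ωC) = 9560 Ω
Net reactance X = X_L − X_C = -1580 Ω
Z = 359 − j1580 Ω
|Z| = √(359² + 1580²) = 1620 Ω
∠Z = arctan(-1580/359) = -77.2°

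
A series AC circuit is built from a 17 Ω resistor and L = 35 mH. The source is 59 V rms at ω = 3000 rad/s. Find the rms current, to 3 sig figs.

555 mA

X_L = ωL = 105 Ω
Z = 17.0 + j105 Ω
|Z| = √(17.0² + 105²) = 106 Ω
I = V/|Z| = 59/106 = 555 mA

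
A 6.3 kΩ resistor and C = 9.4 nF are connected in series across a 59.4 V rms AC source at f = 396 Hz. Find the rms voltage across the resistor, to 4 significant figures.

8.659 V

ω = 2πf = 2488 rad/s
X_C = 1/(ωC) = 42760 Ω
Z = 6300 − j42760 Ω
|Z| = √(6300² + 42760²) = 43220 Ω
I = V/|Z| = 1.374 mA
V_R = I·|Z_R| = 0.001374 × 6300 = 8.659 V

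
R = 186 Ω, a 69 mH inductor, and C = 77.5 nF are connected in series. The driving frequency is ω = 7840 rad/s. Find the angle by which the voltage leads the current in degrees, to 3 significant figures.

-80.4°

X_L = ωL = 541 Ω
X_C = 1/(ωC) = 1650 Ω
Net reactance X = X_L − X_C = -1100 Ω
Z = 186 − j1100 Ω
|Z| = √(186² + 1100²) = 1120 Ω
∠Z = arctan(-1100/186) = -80.4°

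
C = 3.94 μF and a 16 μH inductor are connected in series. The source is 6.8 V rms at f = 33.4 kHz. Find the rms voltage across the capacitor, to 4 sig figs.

3.828 V

ω = 2πf = 209900 rad/s
X_L = ωL = 3.358 Ω
X_C = 1/(ωC) = 1.209 Ω
Net reactance X = X_L − X_C = 2.148 Ω
Z = j2.148 Ω
|Z| = √(0² + 2.148²) = 2.148 Ω
I = V/|Z| = 3.165 A
V_C = I·|Z_C| = 3.165 × 1.209 = 3.828 V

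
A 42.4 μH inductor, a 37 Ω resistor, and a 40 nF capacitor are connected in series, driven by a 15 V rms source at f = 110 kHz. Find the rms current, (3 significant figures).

399 mA

ω = 2πf = 691200 rad/s
X_L = ωL = 29.3 Ω
X_C = 1/(ωC) = 36.2 Ω
Net reactance X = X_L − X_C = -6.87 Ω
Z = 37.0 − j6.87 Ω
|Z| = √(37.0² + 6.87²) = 37.6 Ω
I = V/|Z| = 15/37.6 = 399 mA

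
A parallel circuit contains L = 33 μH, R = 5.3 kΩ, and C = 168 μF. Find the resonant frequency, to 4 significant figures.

2.138 kHz

ω₀ = 1/√(LC) = 1/√(3.3e-05 × 0.000168) = 13430 rad/s
f₀ = ω₀/(2π) = 2.138 kHz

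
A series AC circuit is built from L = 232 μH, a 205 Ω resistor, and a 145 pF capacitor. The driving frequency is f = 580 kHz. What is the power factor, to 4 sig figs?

ω = 2πf = 3.644e+06 rad/s
X_L = ωL = 845.5 Ω
X_C = 1/(ωC) = 1892 Ω
Net reactance X = X_L − X_C = -1047 Ω
Z = 205.0 − j1047 Ω
|Z| = √(205.0² + 1047²) = 1067 Ω
∠Z = arctan(-1047/205.0) = -78.92°
cos φ = cos(-78.92°) = 0.1922

0.1922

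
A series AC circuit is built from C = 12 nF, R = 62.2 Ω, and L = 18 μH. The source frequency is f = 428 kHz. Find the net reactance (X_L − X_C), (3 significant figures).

ω = 2πf = 2.689e+06 rad/s
X_L = ωL = 48.4 Ω
X_C = 1/(ωC) = 31.0 Ω
X = 48.4 − 31.0 = 17.4 Ω

17.4 Ω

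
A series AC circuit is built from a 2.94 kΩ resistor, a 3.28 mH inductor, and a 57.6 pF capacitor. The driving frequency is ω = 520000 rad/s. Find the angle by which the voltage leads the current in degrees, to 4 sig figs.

X_L = ωL = 1706 Ω
X_C = 1/(ωC) = 33390 Ω
Net reactance X = X_L − X_C = -31680 Ω
Z = 2940 − j31680 Ω
|Z| = √(2940² + 31680²) = 31820 Ω
∠Z = arctan(-31680/2940) = -84.70°

-84.70°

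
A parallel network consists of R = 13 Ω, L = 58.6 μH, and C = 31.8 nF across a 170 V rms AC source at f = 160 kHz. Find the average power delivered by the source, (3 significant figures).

ω = 2πf = 1.005e+06 rad/s
X_L = ωL = 58.9 Ω
X_C = 1/(ωC) = 31.3 Ω
Parallel: admittances add. Y = 1/R + 1/(jωL) + jωC
Y = (0.0769 + j0.0150) S
|Y| = 0.0784 S → |Z| = 1/|Y| = 12.8 Ω, ∠Z = −∠Y = -11.0°
I = V/|Z| = 13.3 A
P = VI cos φ = 170 × 13.3 × cos(-11.0°) = 2.22 kW

2.22 kW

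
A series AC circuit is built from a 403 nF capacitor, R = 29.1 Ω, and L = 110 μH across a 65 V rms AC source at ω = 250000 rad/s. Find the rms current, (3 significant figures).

X_L = ωL = 27.5 Ω
X_C = 1/(ωC) = 9.93 Ω
Net reactance X = X_L − X_C = 17.6 Ω
Z = 29.1 + j17.6 Ω
|Z| = √(29.1² + 17.6²) = 34.0 Ω
I = V/|Z| = 65/34.0 = 1.91 A

1.91 A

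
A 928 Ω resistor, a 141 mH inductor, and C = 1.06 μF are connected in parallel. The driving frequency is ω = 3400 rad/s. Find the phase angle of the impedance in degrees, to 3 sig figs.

X_L = ωL = 479 Ω
X_C = 1/(ωC) = 277 Ω
Parallel: admittances add. Y = 1/R + 1/(jωL) + jωC
Y = (0.00108 + j0.00152) S
|Y| = 0.00186 S → |Z| = 1/|Y| = 537 Ω, ∠Z = −∠Y = -54.6°

-54.6°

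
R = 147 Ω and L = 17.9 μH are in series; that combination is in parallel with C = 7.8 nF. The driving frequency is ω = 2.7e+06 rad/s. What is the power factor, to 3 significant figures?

0.307

X_L = ωL = 48.3 Ω
X_C = 1/(ωC) = 47.5 Ω
Branch 1 (R+jX_L): Z₁ = 147 + j48.3 Ω, |Z₁| = 155 Ω
Branch 2 (−jX_C): Z₂ = −j47.5 Ω
Parallel: Z = Z₁Z₂/(Z₁+Z₂), |Z| = 50.0 Ω, ∠Z = -72.1°
cos φ = cos(-72.1°) = 0.307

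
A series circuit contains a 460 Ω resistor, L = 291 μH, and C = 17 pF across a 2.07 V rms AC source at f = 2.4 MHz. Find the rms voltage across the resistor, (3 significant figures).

1.42 V

ω = 2πf = 1.508e+07 rad/s
X_L = ωL = 4390 Ω
X_C = 1/(ωC) = 3900 Ω
Net reactance X = X_L − X_C = 487 Ω
Z = 460 + j487 Ω
|Z| = √(460² + 487²) = 670 Ω
I = V/|Z| = 3.09 mA
V_R = I·|Z_R| = 0.00309 × 460 = 1.42 V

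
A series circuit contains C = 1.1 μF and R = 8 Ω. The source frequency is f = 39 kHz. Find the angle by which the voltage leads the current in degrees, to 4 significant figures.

ω = 2πf = 245000 rad/s
X_C = 1/(ωC) = 3.710 Ω
Z = 8.000 − j3.710 Ω
|Z| = √(8.000² + 3.710²) = 8.818 Ω
∠Z = arctan(-3.710/8.000) = -24.88°

-24.88°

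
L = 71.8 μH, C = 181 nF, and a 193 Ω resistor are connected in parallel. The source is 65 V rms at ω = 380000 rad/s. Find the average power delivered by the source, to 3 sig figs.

21.9 W

X_L = ωL = 27.3 Ω
X_C = 1/(ωC) = 14.5 Ω
Parallel: admittances add. Y = 1/R + 1/(jωL) + jωC
Y = (0.00518 + j0.0321) S
|Y| = 0.0325 S → |Z| = 1/|Y| = 30.7 Ω, ∠Z = −∠Y = -80.8°
I = V/|Z| = 2.12 A
P = VI cos φ = 65 × 2.12 × cos(-80.8°) = 21.9 W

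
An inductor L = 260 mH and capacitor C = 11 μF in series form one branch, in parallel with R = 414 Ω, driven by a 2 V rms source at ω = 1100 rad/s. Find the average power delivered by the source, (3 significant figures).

9.66 mW

X_L = ωL = 286 Ω
X_C = 1/(ωC) = 82.6 Ω
Branch 1: Z₁ = R = 414 Ω
Branch 2 (series LC): Z₂ = j(X_L − X_C) = j203 Ω
Parallel: Z = Z₁Z₂/(Z₁+Z₂), |Z| = 183 Ω, ∠Z = 63.8°
I = V/|Z| = 11.0 mA
P = VI cos φ = 2 × 0.0110 × cos(63.8°) = 9.66 mW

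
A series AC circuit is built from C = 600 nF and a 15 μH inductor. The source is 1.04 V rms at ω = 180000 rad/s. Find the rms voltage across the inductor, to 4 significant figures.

0.4281 V

X_L = ωL = 2.700 Ω
X_C = 1/(ωC) = 9.259 Ω
Net reactance X = X_L − X_C = -6.559 Ω
Z = − j6.559 Ω
|Z| = √(0² + 6.559²) = 6.559 Ω
I = V/|Z| = 158.6 mA
V_L = I·|Z_L| = 0.1586 × 2.700 = 0.4281 V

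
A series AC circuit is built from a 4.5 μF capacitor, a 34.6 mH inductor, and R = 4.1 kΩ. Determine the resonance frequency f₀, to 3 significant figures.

403 Hz

ω₀ = 1/√(LC) = 1/√(0.0346 × 4.5e-06) = 2534 rad/s
f₀ = ω₀/(2π) = 403 Hz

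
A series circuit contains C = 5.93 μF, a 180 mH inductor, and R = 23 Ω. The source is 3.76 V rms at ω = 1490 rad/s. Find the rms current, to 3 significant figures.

24.0 mA

X_L = ωL = 268 Ω
X_C = 1/(ωC) = 113 Ω
Net reactance X = X_L − X_C = 155 Ω
Z = 23.0 + j155 Ω
|Z| = √(23.0² + 155²) = 157 Ω
I = V/|Z| = 3.76/157 = 24.0 mA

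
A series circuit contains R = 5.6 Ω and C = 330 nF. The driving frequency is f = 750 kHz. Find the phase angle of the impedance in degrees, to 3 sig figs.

-6.55°

ω = 2πf = 4.712e+06 rad/s
X_C = 1/(ωC) = 0.643 Ω
Z = 5.60 − j0.643 Ω
|Z| = √(5.60² + 0.643²) = 5.64 Ω
∠Z = arctan(-0.643/5.60) = -6.55°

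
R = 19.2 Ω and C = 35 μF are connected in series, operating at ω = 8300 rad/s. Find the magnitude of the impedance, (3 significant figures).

X_C = 1/(ωC) = 3.44 Ω
Z = 19.2 − j3.44 Ω
|Z| = √(19.2² + 3.44²) = 19.5 Ω

19.5 Ω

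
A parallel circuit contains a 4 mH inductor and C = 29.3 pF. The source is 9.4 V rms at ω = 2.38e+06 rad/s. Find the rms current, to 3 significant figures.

332 μA

X_L = ωL = 9520 Ω
X_C = 1/(ωC) = 14300 Ω
Parallel: admittances add. Y = 1/(jωL) + jωC
Y = (0 − j3.53e-05) S
|Y| = 3.53e-05 S → |Z| = 1/|Y| = 28300 Ω, ∠Z = −∠Y = 90.0°
I = V/|Z| = 9.4/28300 = 332 μA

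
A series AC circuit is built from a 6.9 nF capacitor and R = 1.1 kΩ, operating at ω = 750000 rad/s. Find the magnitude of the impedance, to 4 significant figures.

X_C = 1/(ωC) = 193.2 Ω
Z = 1100 − j193.2 Ω
|Z| = √(1100² + 193.2²) = 1117 Ω

1117 Ω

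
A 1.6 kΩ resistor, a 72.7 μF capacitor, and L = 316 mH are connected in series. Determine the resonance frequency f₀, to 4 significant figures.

ω₀ = 1/√(LC) = 1/√(0.316 × 7.27e-05) = 208.6 rad/s
f₀ = ω₀/(2π) = 33.21 Hz

33.21 Hz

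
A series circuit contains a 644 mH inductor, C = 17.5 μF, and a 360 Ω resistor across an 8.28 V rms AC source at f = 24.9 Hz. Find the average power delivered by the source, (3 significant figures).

ω = 2πf = 156.5 rad/s
X_L = ωL = 101 Ω
X_C = 1/(ωC) = 365 Ω
Net reactance X = X_L − X_C = -264 Ω
Z = 360 − j264 Ω
|Z| = √(360² + 264²) = 447 Ω
∠Z = arctan(-264/360) = -36.3°
I = V/|Z| = 18.5 mA
P = VI cos φ = 8.28 × 0.0185 × cos(-36.3°) = 124 mW

124 mW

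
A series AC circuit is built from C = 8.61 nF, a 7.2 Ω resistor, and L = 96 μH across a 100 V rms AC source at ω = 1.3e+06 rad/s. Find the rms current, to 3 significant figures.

X_L = ωL = 125 Ω
X_C = 1/(ωC) = 89.3 Ω
Net reactance X = X_L − X_C = 35.5 Ω
Z = 7.20 + j35.5 Ω
|Z| = √(7.20² + 35.5²) = 36.2 Ω
I = V/|Z| = 100/36.2 = 2.76 A

2.76 A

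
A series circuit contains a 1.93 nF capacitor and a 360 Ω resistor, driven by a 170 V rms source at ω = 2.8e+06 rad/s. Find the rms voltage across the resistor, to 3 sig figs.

151 V

X_C = 1/(ωC) = 185 Ω
Z = 360 − j185 Ω
|Z| = √(360² + 185²) = 405 Ω
I = V/|Z| = 420 mA
V_R = I·|Z_R| = 0.420 × 360 = 151 V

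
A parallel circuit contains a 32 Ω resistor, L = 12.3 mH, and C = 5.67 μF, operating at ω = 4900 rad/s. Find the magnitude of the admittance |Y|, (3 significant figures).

33.2 mS

X_L = ωL = 60.3 Ω
X_C = 1/(ωC) = 36.0 Ω
Parallel: admittances add. Y = 1/R + 1/(jωL) + jωC
Y = (0.0312 + j0.0112) S
|Y| = 0.0332 S → |Z| = 1/|Y| = 30.1 Ω, ∠Z = −∠Y = -19.7°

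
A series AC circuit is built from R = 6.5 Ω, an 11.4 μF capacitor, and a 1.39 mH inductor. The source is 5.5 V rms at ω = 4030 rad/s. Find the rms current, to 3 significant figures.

316 mA

X_L = ωL = 5.60 Ω
X_C = 1/(ωC) = 21.8 Ω
Net reactance X = X_L − X_C = -16.2 Ω
Z = 6.50 − j16.2 Ω
|Z| = √(6.50² + 16.2²) = 17.4 Ω
I = V/|Z| = 5.5/17.4 = 316 mA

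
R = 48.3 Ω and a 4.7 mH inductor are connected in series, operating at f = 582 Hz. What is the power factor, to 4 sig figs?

0.9421

ω = 2πf = 3657 rad/s
X_L = ωL = 17.19 Ω
Z = 48.30 + j17.19 Ω
|Z| = √(48.30² + 17.19²) = 51.27 Ω
∠Z = arctan(17.19/48.30) = 19.59°
cos φ = cos(19.59°) = 0.9421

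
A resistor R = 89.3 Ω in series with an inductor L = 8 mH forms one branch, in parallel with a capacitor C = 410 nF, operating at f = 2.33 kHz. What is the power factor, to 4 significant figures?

0.9894

ω = 2πf = 14640 rad/s
X_L = ωL = 117.1 Ω
X_C = 1/(ωC) = 166.6 Ω
Branch 1 (R+jX_L): Z₁ = 89.30 + j117.1 Ω, |Z₁| = 147.3 Ω
Branch 2 (−jX_C): Z₂ = −j166.6 Ω
Parallel: Z = Z₁Z₂/(Z₁+Z₂), |Z| = 240.3 Ω, ∠Z = -8.333°
cos φ = cos(-8.333°) = 0.9894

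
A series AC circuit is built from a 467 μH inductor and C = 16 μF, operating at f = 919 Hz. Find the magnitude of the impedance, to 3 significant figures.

ω = 2πf = 5774 rad/s
X_L = ωL = 2.70 Ω
X_C = 1/(ωC) = 10.8 Ω
Net reactance X = X_L − X_C = -8.13 Ω
Z = − j8.13 Ω
|Z| = √(0² + 8.13²) = 8.13 Ω

8.13 Ω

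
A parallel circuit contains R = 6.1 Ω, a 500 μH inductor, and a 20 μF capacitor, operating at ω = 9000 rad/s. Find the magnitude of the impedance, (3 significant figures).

5.91 Ω

X_L = ωL = 4.50 Ω
X_C = 1/(ωC) = 5.56 Ω
Parallel: admittances add. Y = 1/R + 1/(jωL) + jωC
Y = (0.164 − j0.0422) S
|Y| = 0.169 S → |Z| = 1/|Y| = 5.91 Ω, ∠Z = −∠Y = 14.4°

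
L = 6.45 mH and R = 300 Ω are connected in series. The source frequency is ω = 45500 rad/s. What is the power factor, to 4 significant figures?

X_L = ωL = 293.5 Ω
Z = 300.0 + j293.5 Ω
|Z| = √(300.0² + 293.5²) = 419.7 Ω
∠Z = arctan(293.5/300.0) = 44.37°
cos φ = cos(44.37°) = 0.7148

0.7148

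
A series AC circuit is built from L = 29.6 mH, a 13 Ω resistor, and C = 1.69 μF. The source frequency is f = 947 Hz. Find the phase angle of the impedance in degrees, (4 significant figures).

ω = 2πf = 5950 rad/s
X_L = ωL = 176.1 Ω
X_C = 1/(ωC) = 99.45 Ω
Net reactance X = X_L − X_C = 76.68 Ω
Z = 13.00 + j76.68 Ω
|Z| = √(13.00² + 76.68²) = 77.77 Ω
∠Z = arctan(76.68/13.00) = 80.38°

80.38°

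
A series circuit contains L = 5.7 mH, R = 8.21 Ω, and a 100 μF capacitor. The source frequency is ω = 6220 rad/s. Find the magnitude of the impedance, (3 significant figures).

34.8 Ω

X_L = ωL = 35.5 Ω
X_C = 1/(ωC) = 1.61 Ω
Net reactance X = X_L − X_C = 33.8 Ω
Z = 8.21 + j33.8 Ω
|Z| = √(8.21² + 33.8²) = 34.8 Ω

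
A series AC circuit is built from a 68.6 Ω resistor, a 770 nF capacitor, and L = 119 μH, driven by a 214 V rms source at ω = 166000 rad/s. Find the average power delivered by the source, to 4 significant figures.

648.0 W

X_L = ωL = 19.75 Ω
X_C = 1/(ωC) = 7.824 Ω
Net reactance X = X_L − X_C = 11.93 Ω
Z = 68.60 + j11.93 Ω
|Z| = √(68.60² + 11.93²) = 69.63 Ω
∠Z = arctan(11.93/68.60) = 9.866°
I = V/|Z| = 3.073 A
P = VI cos φ = 214 × 3.073 × cos(9.866°) = 648.0 W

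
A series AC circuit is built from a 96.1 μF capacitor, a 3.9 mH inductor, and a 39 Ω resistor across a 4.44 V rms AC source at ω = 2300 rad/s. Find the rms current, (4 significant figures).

113.1 mA

X_L = ωL = 8.970 Ω
X_C = 1/(ωC) = 4.524 Ω
Net reactance X = X_L − X_C = 4.446 Ω
Z = 39.00 + j4.446 Ω
|Z| = √(39.00² + 4.446²) = 39.25 Ω
I = V/|Z| = 4.44/39.25 = 113.1 mA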